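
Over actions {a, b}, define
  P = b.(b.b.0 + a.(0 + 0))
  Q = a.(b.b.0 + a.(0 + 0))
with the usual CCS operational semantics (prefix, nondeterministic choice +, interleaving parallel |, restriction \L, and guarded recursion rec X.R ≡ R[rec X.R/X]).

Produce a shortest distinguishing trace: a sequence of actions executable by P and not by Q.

b

Reachable graph of P (5 states):
  m0 = b.(b.b.0 + a.(0 + 0)) ⊢ ··b··> m1
  m1 = b.b.0 + a.(0 + 0) ⊢ ··a··> m2, ··b··> m3
  m2 = 0 + 0 ⊢ ·
  m3 = b.0 ⊢ ··b··> m4
  m4 = 0 ⊢ ·
Reachable graph of Q (5 states):
  n0 = a.(b.b.0 + a.(0 + 0)) ⊢ ··a··> n1
  n1 = b.b.0 + a.(0 + 0) ⊢ ··a··> n2, ··b··> n3
  n2 = 0 + 0 ⊢ ·
  n3 = b.0 ⊢ ··b··> n4
  n4 = 0 ⊢ ·
Executing b from P (initial set {m0}):
  step 1 (b): {m1}
  ✓ P
Executing b from Q (initial set {n0}):
  step 1 (b): ∅  — Q cannot continue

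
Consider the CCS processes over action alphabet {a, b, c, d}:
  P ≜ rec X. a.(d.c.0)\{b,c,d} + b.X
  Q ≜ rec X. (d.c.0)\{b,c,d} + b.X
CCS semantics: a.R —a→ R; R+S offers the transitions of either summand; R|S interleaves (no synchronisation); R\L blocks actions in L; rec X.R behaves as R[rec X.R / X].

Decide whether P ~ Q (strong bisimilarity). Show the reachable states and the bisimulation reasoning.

NO

Reachable graph of P (2 states):
  m0 = rec X. a.(d.c.0)\{b,c,d} + b.X :: =a=> m1, =b=> m0
  m1 = (d.c.0)\{b,c,d} :: ·
Reachable graph of Q (1 states):
  n0 = rec X. (d.c.0)\{b,c,d} + b.X :: =b=> n0
Partition-refinement fixed point:
  B0 = {m0}
  B1 = {m1}
  B2 = {n0}
m0 ∈ B0, n0 ∈ B2 → different blocks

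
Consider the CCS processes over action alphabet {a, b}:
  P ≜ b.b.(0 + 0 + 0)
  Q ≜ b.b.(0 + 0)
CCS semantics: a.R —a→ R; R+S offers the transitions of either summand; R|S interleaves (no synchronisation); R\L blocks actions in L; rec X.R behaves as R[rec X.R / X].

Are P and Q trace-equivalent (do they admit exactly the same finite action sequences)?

traces(P) = traces(Q)

P's transition system — 3 states:
  u0 = b.b.(0 + 0 + 0) | -b-> u1
  u1 = b.(0 + 0 + 0) | -b-> u2
  u2 = 0 + 0 + 0 | (no moves)
Q's transition system — 3 states:
  v0 = b.b.(0 + 0) | -b-> v1
  v1 = b.(0 + 0) | -b-> v2
  v2 = 0 + 0 | (no moves)
Bisimilarity quotient blocks:
  B0 = {u0, v0}
  B1 = {u1, v1}
  B2 = {u2, v2}
u0 ∈ B0, v0 ∈ B0 → same block
Bisimilar ⇒ trace-equivalent.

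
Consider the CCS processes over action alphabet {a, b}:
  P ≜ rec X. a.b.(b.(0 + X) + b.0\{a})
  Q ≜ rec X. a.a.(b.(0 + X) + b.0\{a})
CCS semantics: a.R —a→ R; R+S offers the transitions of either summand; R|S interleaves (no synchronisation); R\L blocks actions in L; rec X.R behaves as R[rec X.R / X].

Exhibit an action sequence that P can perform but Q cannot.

ab

LTS(P): 5 reachable states
  p0 = rec X. a.b.(b.(0 + X) + b.0\{a}) ⊢ ··a··> p1
  p1 = b.(b.(0 + (rec X. a.b.(b.(0 + X) + b.0\{a}))) + b.0\{a}) ⊢ ··b··> p2
  p2 = b.(0 + (rec X. a.b.(b.(0 + X) + b.0\{a}))) + b.0\{a} ⊢ ··b··> p3, ··b··> p4
  p3 = 0 + (rec X. a.b.(b.(0 + X) + b.0\{a})) ⊢ ··a··> p1
  p4 = 0\{a} ⊢ deadlocked
LTS(Q): 5 reachable states
  q0 = rec X. a.a.(b.(0 + X) + b.0\{a}) ⊢ ··a··> q1
  q1 = a.(b.(0 + (rec X. a.a.(b.(0 + X) + b.0\{a}))) + b.0\{a}) ⊢ ··a··> q2
  q2 = b.(0 + (rec X. a.a.(b.(0 + X) + b.0\{a}))) + b.0\{a} ⊢ ··b··> q3, ··b··> q4
  q3 = 0 + (rec X. a.a.(b.(0 + X) + b.0\{a})) ⊢ ··a··> q1
  q4 = 0\{a} ⊢ deadlocked
Trace ⟨ab⟩ through P, begin at {p0}:
  step 1 (a): {p1}
  step 2 (b): {p2}
  P completes σ.
Trace ⟨ab⟩ through Q, begin at {q0}:
  step 1 (a): {q1}
  step 2 (b): no successor for Q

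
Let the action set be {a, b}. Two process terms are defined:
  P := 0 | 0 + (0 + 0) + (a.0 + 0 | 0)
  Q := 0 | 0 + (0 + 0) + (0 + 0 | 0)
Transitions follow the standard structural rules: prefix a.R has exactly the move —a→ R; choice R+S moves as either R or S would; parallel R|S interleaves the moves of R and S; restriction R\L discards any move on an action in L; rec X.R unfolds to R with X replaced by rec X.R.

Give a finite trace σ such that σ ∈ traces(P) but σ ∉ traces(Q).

Reachable graph of P (2 states):
  m0 = 0 | 0 + (0 + 0) + (a.0 + 0 | 0) has moves =a=> m1
  m1 = 0 has moves ∅
Reachable graph of Q (1 states):
  n0 = 0 | 0 + (0 + 0) + (0 + 0 | 0) has moves ∅
Run σ = ⟨a⟩ on P: start {m0}
  [1] a ⇒ {m1}
  P completes σ.
Run σ = ⟨a⟩ on Q: start {n0}
  [1] a ⇒ no successor for Q

a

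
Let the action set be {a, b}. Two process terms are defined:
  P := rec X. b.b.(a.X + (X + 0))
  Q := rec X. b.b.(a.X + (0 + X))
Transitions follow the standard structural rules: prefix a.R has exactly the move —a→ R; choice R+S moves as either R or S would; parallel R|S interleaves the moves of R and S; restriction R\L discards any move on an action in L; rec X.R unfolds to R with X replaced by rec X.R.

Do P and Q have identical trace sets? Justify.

P's transition system — 3 states:
  u0 = rec X. b.b.(a.X + (X + 0)) has moves —b→ u1
  u1 = b.(a.(rec X. b.b.(a.X + (X + 0))) + ((rec X. b.b.(a.X + (X + 0))) + 0)) has moves —b→ u2
  u2 = a.(rec X. b.b.(a.X + (X + 0))) + ((rec X. b.b.(a.X + (X + 0))) + 0) has moves —a→ u0, —b→ u1
Q's transition system — 3 states:
  v0 = rec X. b.b.(a.X + (0 + X)) has moves —b→ v1
  v1 = b.(a.(rec X. b.b.(a.X + (0 + X))) + (0 + (rec X. b.b.(a.X + (0 + X))))) has moves —b→ v2
  v2 = a.(rec X. b.b.(a.X + (0 + X))) + (0 + (rec X. b.b.(a.X + (0 + X)))) has moves —a→ v0, —b→ v1
Bisimilarity quotient blocks:
  B0 = {u0, v0}
  B1 = {u1, v1}
  B2 = {u2, v2}
u0 ∈ B0, v0 ∈ B0 → same block
Bisimilar ⇒ trace-equivalent.

traces(P) = traces(Q)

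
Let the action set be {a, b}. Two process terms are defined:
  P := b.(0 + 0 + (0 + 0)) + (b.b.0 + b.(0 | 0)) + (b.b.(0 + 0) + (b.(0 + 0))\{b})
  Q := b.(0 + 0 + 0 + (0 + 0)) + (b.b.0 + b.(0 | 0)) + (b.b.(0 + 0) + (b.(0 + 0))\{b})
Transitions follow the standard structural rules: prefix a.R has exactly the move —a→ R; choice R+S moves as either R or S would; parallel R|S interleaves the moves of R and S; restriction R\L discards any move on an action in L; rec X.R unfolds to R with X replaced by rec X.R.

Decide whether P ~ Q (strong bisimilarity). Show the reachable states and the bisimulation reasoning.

LTS(P): 7 reachable states
  u0 = b.(0 + 0 + (0 + 0)) + (b.b.0 + b.(0 | 0)) + (b.b.(0 + 0) + (b.(0 + 0))\{b}) :: =b=> u1, =b=> u2, =b=> u3, =b=> u4
  u1 = 0 + 0 + (0 + 0) :: deadlocked
  u2 = 0 | 0 :: deadlocked
  u3 = b.(0 + 0) :: =b=> u5
  u4 = b.0 :: =b=> u6
  u5 = 0 + 0 :: deadlocked
  u6 = 0 :: deadlocked
LTS(Q): 7 reachable states
  v0 = b.(0 + 0 + 0 + (0 + 0)) + (b.b.0 + b.(0 | 0)) + (b.b.(0 + 0) + (b.(0 + 0))\{b}) :: =b=> v1, =b=> v2, =b=> v3, =b=> v4
  v1 = 0 + 0 + 0 + (0 + 0) :: deadlocked
  v2 = 0 | 0 :: deadlocked
  v3 = b.(0 + 0) :: =b=> v5
  v4 = b.0 :: =b=> v6
  v5 = 0 + 0 :: deadlocked
  v6 = 0 :: deadlocked
Bisimilarity quotient blocks:
  B0 = {u0, v0}
  B1 = {u3, u4, v3, v4}
  B2 = {u1, u2, u5, u6, v1, v2, v5, v6}
u0 ∈ B0, v0 ∈ B0 → same block

P ~ Q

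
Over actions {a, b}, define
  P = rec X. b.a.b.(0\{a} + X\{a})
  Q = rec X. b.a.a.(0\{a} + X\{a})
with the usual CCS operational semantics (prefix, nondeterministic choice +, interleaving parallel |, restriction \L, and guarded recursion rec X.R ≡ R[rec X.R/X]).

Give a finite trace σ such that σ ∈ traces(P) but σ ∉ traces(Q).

LTS(P): 5 reachable states
  m0 = rec X. b.a.b.(0\{a} + X\{a}) :: =b=> m1
  m1 = a.b.(0\{a} + (rec X. b.a.b.(0\{a} + X\{a}))\{a}) :: =a=> m2
  m2 = b.(0\{a} + (rec X. b.a.b.(0\{a} + X\{a}))\{a}) :: =b=> m3
  m3 = 0\{a} + (rec X. b.a.b.(0\{a} + X\{a}))\{a} :: =b=> m4
  m4 = (a.b.(0\{a} + (rec X. b.a.b.(0\{a} + X\{a}))\{a}))\{a} :: (no moves)
LTS(Q): 5 reachable states
  n0 = rec X. b.a.a.(0\{a} + X\{a}) :: =b=> n1
  n1 = a.a.(0\{a} + (rec X. b.a.a.(0\{a} + X\{a}))\{a}) :: =a=> n2
  n2 = a.(0\{a} + (rec X. b.a.a.(0\{a} + X\{a}))\{a}) :: =a=> n3
  n3 = 0\{a} + (rec X. b.a.a.(0\{a} + X\{a}))\{a} :: =b=> n4
  n4 = (a.a.(0\{a} + (rec X. b.a.a.(0\{a} + X\{a}))\{a}))\{a} :: (no moves)
Trace ⟨bab⟩ through P, begin at {m0}:
  step 1 (b): {m1}
  step 2 (a): {m2}
  step 3 (b): {m3}
  ✓ P
Trace ⟨bab⟩ through Q, begin at {n0}:
  step 1 (b): {n1}
  step 2 (a): {n2}
  step 3 (b): ∅ (Q stuck)

bab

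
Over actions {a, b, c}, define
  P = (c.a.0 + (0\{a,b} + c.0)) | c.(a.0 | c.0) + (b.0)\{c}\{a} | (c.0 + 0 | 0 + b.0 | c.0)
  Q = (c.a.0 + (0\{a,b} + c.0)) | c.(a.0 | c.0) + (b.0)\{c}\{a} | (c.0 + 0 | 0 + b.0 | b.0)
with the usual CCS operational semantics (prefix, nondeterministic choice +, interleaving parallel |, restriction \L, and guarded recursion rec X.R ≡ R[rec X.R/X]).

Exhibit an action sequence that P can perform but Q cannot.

Reachable graph of P (24 states):
  m0 = (c.a.0 + (0\{a,b} + c.0)) | c.(a.0 | c.0) + (b.0)\{c}\{a} | (c.0 + 0 | 0 + b.0 | c.0) | =b=> m1, =b=> m2, =c=> m3, =c=> m4, =c=> m5, =c=> m6, =c=> m7
  m1 = (b.0)\{c}\{a} | (0 | c.0) | =b=> m8, =c=> m9
  m2 = 0\{c}\{a} | (c.0 + 0 | 0 + b.0 | c.0) | =b=> m8, =c=> m10, =c=> m11
  m3 = (b.0)\{c}\{a} | (b.0 | 0) | =b=> m10, =b=> m9
  m4 = (b.0)\{c}\{a} | 0 | =b=> m11
  m5 = (c.a.0 + (0\{a,b} + c.0)) | (a.0 | c.0) | =a=> m12, =c=> m13, =c=> m14, =c=> m15
  m6 = 0 | c.(a.0 | c.0) | =c=> m14
  m7 = a.0 | c.(a.0 | c.0) | =a=> m6, =c=> m15
  m8 = 0\{c}\{a} | (0 | c.0) | =c=> m16
  m9 = (b.0)\{c}\{a} | (0 | 0) | =b=> m16
  m10 = 0\{c}\{a} | (b.0 | 0) | =b=> m16
  m11 = 0\{c}\{a} | 0 | ·
  m12 = (c.a.0 + (0\{a,b} + c.0)) | (0 | c.0) | =c=> m17, =c=> m18, =c=> m19
  m13 = (c.a.0 + (0\{a,b} + c.0)) | (a.0 | 0) | =a=> m17, =c=> m20, =c=> m21
  m14 = 0 | (a.0 | c.0) | =a=> m18, =c=> m20
  m15 = a.0 | (a.0 | c.0) | =a=> m14, =a=> m19, =c=> m21
  m16 = 0\{c}\{a} | (0 | 0) | ·
  m17 = (c.a.0 + (0\{a,b} + c.0)) | (0 | 0) | =c=> m22, =c=> m23
  m18 = 0 | (0 | c.0) | =c=> m22
  m19 = a.0 | (0 | c.0) | =a=> m18, =c=> m23
  m20 = 0 | (a.0 | 0) | =a=> m22
  m21 = a.0 | (a.0 | 0) | =a=> m20, =a=> m23
  m22 = 0 | (0 | 0) | ·
  m23 = a.0 | (0 | 0) | =a=> m22
Reachable graph of Q (24 states):
  n0 = (c.a.0 + (0\{a,b} + c.0)) | c.(a.0 | c.0) + (b.0)\{c}\{a} | (c.0 + 0 | 0 + b.0 | b.0) | =b=> n1, =b=> n2, =b=> n3, =c=> n4, =c=> n5, =c=> n6, =c=> n7
  n1 = (b.0)\{c}\{a} | (0 | b.0) | =b=> n8, =b=> n9
  n2 = (b.0)\{c}\{a} | (b.0 | 0) | =b=> n10, =b=> n8
  n3 = 0\{c}\{a} | (c.0 + 0 | 0 + b.0 | b.0) | =b=> n10, =b=> n9, =c=> n11
  n4 = (b.0)\{c}\{a} | 0 | =b=> n11
  n5 = (c.a.0 + (0\{a,b} + c.0)) | (a.0 | c.0) | =a=> n12, =c=> n13, =c=> n14, =c=> n15
  n6 = 0 | c.(a.0 | c.0) | =c=> n14
  n7 = a.0 | c.(a.0 | c.0) | =a=> n6, =c=> n15
  n8 = (b.0)\{c}\{a} | (0 | 0) | =b=> n16
  n9 = 0\{c}\{a} | (0 | b.0) | =b=> n16
  n10 = 0\{c}\{a} | (b.0 | 0) | =b=> n16
  n11 = 0\{c}\{a} | 0 | ·
  n12 = (c.a.0 + (0\{a,b} + c.0)) | (0 | c.0) | =c=> n17, =c=> n18, =c=> n19
  n13 = (c.a.0 + (0\{a,b} + c.0)) | (a.0 | 0) | =a=> n17, =c=> n20, =c=> n21
  n14 = 0 | (a.0 | c.0) | =a=> n18, =c=> n20
  n15 = a.0 | (a.0 | c.0) | =a=> n14, =a=> n19, =c=> n21
  n16 = 0\{c}\{a} | (0 | 0) | ·
  n17 = (c.a.0 + (0\{a,b} + c.0)) | (0 | 0) | =c=> n22, =c=> n23
  n18 = 0 | (0 | c.0) | =c=> n22
  n19 = a.0 | (0 | c.0) | =a=> n18, =c=> n23
  n20 = 0 | (a.0 | 0) | =a=> n22
  n21 = a.0 | (a.0 | 0) | =a=> n20, =a=> n23
  n22 = 0 | (0 | 0) | ·
  n23 = a.0 | (0 | 0) | =a=> n22
Run σ = ⟨bbc⟩ on P: start {m0}
  after b @ step 1: {m1, m2}
  after b @ step 2: {m8}
  after c @ step 3: {m16}
  ✓ P
Run σ = ⟨bbc⟩ on Q: start {n0}
  after b @ step 1: {n1, n2, n3}
  after b @ step 2: {n10, n8, n9}
  after c @ step 3: ∅ (Q stuck)

bbc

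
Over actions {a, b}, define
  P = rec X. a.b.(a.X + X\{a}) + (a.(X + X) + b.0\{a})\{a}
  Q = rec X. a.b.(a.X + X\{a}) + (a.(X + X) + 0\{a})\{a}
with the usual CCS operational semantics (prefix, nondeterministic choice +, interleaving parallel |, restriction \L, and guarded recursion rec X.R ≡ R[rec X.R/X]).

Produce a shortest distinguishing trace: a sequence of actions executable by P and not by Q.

Reachable graph of P (5 states):
  p0 = rec X. a.b.(a.X + X\{a}) + (a.(X + X) + b.0\{a})\{a} | -a-> p1, -b-> p2
  p1 = b.(a.(rec X. a.b.(a.X + X\{a}) + (a.(X + X) + b.0\{a})\{a}) + (rec X. a.b.(a.X + X\{a}) + (a.(X + X) + b.0\{a})\{a})\{a}) | -b-> p3
  p2 = 0\{a}\{a} | stopped
  p3 = a.(rec X. a.b.(a.X + X\{a}) + (a.(X + X) + b.0\{a})\{a}) + (rec X. a.b.(a.X + X\{a}) + (a.(X + X) + b.0\{a})\{a})\{a} | -a-> p0, -b-> p4
  p4 = 0\{a}\{a}\{a} | stopped
Reachable graph of Q (3 states):
  q0 = rec X. a.b.(a.X + X\{a}) + (a.(X + X) + 0\{a})\{a} | -a-> q1
  q1 = b.(a.(rec X. a.b.(a.X + X\{a}) + (a.(X + X) + 0\{a})\{a}) + (rec X. a.b.(a.X + X\{a}) + (a.(X + X) + 0\{a})\{a})\{a}) | -b-> q2
  q2 = a.(rec X. a.b.(a.X + X\{a}) + (a.(X + X) + 0\{a})\{a}) + (rec X. a.b.(a.X + X\{a}) + (a.(X + X) + 0\{a})\{a})\{a} | -a-> q0
Trace ⟨b⟩ through P, begin at {p0}:
  after b @ step 1: {p2}
  ✓ P
Trace ⟨b⟩ through Q, begin at {q0}:
  after b @ step 1: no successor for Q

b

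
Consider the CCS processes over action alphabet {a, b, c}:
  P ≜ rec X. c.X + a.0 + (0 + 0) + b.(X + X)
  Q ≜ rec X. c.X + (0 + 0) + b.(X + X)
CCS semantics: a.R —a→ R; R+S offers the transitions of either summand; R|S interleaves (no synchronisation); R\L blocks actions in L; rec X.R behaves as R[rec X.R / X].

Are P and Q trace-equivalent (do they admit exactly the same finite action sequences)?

NO — witness ⟨a⟩

LTS(P): 3 reachable states
  m0 = rec X. c.X + a.0 + (0 + 0) + b.(X + X) → ··a··> m1, ··b··> m2, ··c··> m0
  m1 = 0 → stopped
  m2 = (rec X. c.X + a.0 + (0 + 0) + b.(X + X)) + (rec X. c.X + a.0 + (0 + 0) + b.(X + X)) → ··a··> m1, ··b··> m2, ··c··> m0
LTS(Q): 2 reachable states
  n0 = rec X. c.X + (0 + 0) + b.(X + X) → ··b··> n1, ··c··> n0
  n1 = (rec X. c.X + (0 + 0) + b.(X + X)) + (rec X. c.X + (0 + 0) + b.(X + X)) → ··b··> n1, ··c··> n0
Trace ⟨a⟩ through P, begin at {m0}:
  after a @ step 1: {m1}
  ✓ P
Trace ⟨a⟩ through Q, begin at {n0}:
  after a @ step 1: ∅  — Q cannot continue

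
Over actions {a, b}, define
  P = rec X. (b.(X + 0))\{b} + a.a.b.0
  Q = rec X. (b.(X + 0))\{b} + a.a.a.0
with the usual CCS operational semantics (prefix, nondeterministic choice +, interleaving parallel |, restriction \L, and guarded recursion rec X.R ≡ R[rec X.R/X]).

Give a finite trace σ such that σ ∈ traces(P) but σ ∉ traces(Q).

LTS(P): 4 reachable states
  u0 = rec X. (b.(X + 0))\{b} + a.a.b.0 has moves --a--▸ u1
  u1 = a.b.0 has moves --a--▸ u2
  u2 = b.0 has moves --b--▸ u3
  u3 = 0 has moves stopped
LTS(Q): 4 reachable states
  v0 = rec X. (b.(X + 0))\{b} + a.a.a.0 has moves --a--▸ v1
  v1 = a.a.0 has moves --a--▸ v2
  v2 = a.0 has moves --a--▸ v3
  v3 = 0 has moves stopped
Run σ = ⟨aab⟩ on P: start {u0}
  step 1 (a): {u1}
  step 2 (a): {u2}
  step 3 (b): {u3}
  ✓ P
Run σ = ⟨aab⟩ on Q: start {v0}
  step 1 (a): {v1}
  step 2 (a): {v2}
  step 3 (b): ∅ (Q stuck)

aab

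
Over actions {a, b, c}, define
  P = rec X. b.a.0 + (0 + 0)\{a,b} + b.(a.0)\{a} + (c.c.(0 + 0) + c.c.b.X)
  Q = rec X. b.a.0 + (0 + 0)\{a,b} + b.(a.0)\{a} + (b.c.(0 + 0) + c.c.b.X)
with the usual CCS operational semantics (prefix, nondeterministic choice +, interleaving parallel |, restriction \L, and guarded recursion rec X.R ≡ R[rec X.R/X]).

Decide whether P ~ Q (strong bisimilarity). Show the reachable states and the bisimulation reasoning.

NO

LTS(P): 8 reachable states
  s0 = rec X. b.a.0 + (0 + 0)\{a,b} + b.(a.0)\{a} + (c.c.(0 + 0) + c.c.b.X) ⊢ --b--▸ s1, --b--▸ s2, --c--▸ s3, --c--▸ s4
  s1 = (a.0)\{a} ⊢ deadlocked
  s2 = a.0 ⊢ --a--▸ s5
  s3 = c.(0 + 0) ⊢ --c--▸ s6
  s4 = c.b.(rec X. b.a.0 + (0 + 0)\{a,b} + b.(a.0)\{a} + (c.c.(0 + 0) + c.c.b.X)) ⊢ --c--▸ s7
  s5 = 0 ⊢ deadlocked
  s6 = 0 + 0 ⊢ deadlocked
  s7 = b.(rec X. b.a.0 + (0 + 0)\{a,b} + b.(a.0)\{a} + (c.c.(0 + 0) + c.c.b.X)) ⊢ --b--▸ s0
LTS(Q): 8 reachable states
  t0 = rec X. b.a.0 + (0 + 0)\{a,b} + b.(a.0)\{a} + (b.c.(0 + 0) + c.c.b.X) ⊢ --b--▸ t1, --b--▸ t2, --b--▸ t3, --c--▸ t4
  t1 = (a.0)\{a} ⊢ deadlocked
  t2 = a.0 ⊢ --a--▸ t5
  t3 = c.(0 + 0) ⊢ --c--▸ t6
  t4 = c.b.(rec X. b.a.0 + (0 + 0)\{a,b} + b.(a.0)\{a} + (b.c.(0 + 0) + c.c.b.X)) ⊢ --c--▸ t7
  t5 = 0 ⊢ deadlocked
  t6 = 0 + 0 ⊢ deadlocked
  t7 = b.(rec X. b.a.0 + (0 + 0)\{a,b} + b.(a.0)\{a} + (b.c.(0 + 0) + c.c.b.X)) ⊢ --b--▸ t0
Coarsest stable partition (strong bisimilarity classes):
  B0 = {s0}
  B1 = {s3, t3}
  B2 = {s1, s5, s6, t1, t5, t6}
  B3 = {s2, t2}
  B4 = {s4}
  B5 = {s7}
  B6 = {t0}
  B7 = {t4}
  B8 = {t7}
s0 ∈ B0, t0 ∈ B6 → different blocks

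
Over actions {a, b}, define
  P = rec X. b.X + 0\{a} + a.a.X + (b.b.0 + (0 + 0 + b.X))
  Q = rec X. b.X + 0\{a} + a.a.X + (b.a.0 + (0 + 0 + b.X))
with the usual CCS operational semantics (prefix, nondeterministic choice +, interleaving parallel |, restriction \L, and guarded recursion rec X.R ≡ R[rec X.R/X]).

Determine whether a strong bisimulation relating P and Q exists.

P's transition system — 4 states:
  s0 = rec X. b.X + 0\{a} + a.a.X + (b.b.0 + (0 + 0 + b.X)) :: ··a··> s1, ··b··> s0, ··b··> s2
  s1 = a.(rec X. b.X + 0\{a} + a.a.X + (b.b.0 + (0 + 0 + b.X))) :: ··a··> s0
  s2 = b.0 :: ··b··> s3
  s3 = 0 :: (no moves)
Q's transition system — 4 states:
  t0 = rec X. b.X + 0\{a} + a.a.X + (b.a.0 + (0 + 0 + b.X)) :: ··a··> t1, ··b··> t0, ··b··> t2
  t1 = a.(rec X. b.X + 0\{a} + a.a.X + (b.a.0 + (0 + 0 + b.X))) :: ··a··> t0
  t2 = a.0 :: ··a··> t3
  t3 = 0 :: (no moves)
Partition-refinement fixed point:
  B0 = {s0}
  B1 = {s1}
  B2 = {s2}
  B3 = {s3, t3}
  B4 = {t0}
  B5 = {t2}
  B6 = {t1}
s0 ∈ B0, t0 ∈ B4 → different blocks

P ≁ Q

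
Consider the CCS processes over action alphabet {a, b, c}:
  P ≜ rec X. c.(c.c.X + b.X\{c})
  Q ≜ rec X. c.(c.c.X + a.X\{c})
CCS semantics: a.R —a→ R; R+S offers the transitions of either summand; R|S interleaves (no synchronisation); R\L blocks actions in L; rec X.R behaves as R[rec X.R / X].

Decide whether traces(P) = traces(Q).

traces(P) ≠ traces(Q) — witness ⟨cb⟩

P's transition system — 4 states:
  s0 = rec X. c.(c.c.X + b.X\{c}) | —c→ s1
  s1 = c.c.(rec X. c.(c.c.X + b.X\{c})) + b.(rec X. c.(c.c.X + b.X\{c}))\{c} | —b→ s2, —c→ s3
  s2 = (rec X. c.(c.c.X + b.X\{c}))\{c} | ∅
  s3 = c.(rec X. c.(c.c.X + b.X\{c})) | —c→ s0
Q's transition system — 4 states:
  t0 = rec X. c.(c.c.X + a.X\{c}) | —c→ t1
  t1 = c.c.(rec X. c.(c.c.X + a.X\{c})) + a.(rec X. c.(c.c.X + a.X\{c}))\{c} | —a→ t2, —c→ t3
  t2 = (rec X. c.(c.c.X + a.X\{c}))\{c} | ∅
  t3 = c.(rec X. c.(c.c.X + a.X\{c})) | —c→ t0
Trace ⟨cb⟩ through P, begin at {s0}:
  [1] c ⇒ {s1}
  [2] b ⇒ {s2}
  — P admits the full trace.
Trace ⟨cb⟩ through Q, begin at {t0}:
  [1] c ⇒ {t1}
  [2] b ⇒ no successor for Q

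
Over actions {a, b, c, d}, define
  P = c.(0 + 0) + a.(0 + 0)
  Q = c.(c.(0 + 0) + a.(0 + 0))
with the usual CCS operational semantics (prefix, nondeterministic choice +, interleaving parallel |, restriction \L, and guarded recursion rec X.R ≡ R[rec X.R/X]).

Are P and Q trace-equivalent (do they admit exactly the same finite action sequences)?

LTS(P): 2 reachable states
  u0 = c.(0 + 0) + a.(0 + 0) ⊢ =a=> u1, =c=> u1
  u1 = 0 + 0 ⊢ deadlocked
LTS(Q): 3 reachable states
  v0 = c.(c.(0 + 0) + a.(0 + 0)) ⊢ =c=> v1
  v1 = c.(0 + 0) + a.(0 + 0) ⊢ =a=> v2, =c=> v2
  v2 = 0 + 0 ⊢ deadlocked
Trace ⟨a⟩ through P, begin at {u0}:
  step 1 (a): {u1}
  — P admits the full trace.
Trace ⟨a⟩ through Q, begin at {v0}:
  step 1 (a): ∅ (Q stuck)

NO — witness ⟨a⟩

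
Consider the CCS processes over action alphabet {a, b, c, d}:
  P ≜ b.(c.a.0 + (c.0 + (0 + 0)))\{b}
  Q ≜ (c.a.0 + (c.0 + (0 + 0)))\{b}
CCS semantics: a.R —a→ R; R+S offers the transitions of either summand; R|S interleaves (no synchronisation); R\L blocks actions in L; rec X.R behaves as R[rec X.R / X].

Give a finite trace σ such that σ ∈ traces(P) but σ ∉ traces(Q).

LTS(P): 4 reachable states
  s0 = b.(c.a.0 + (c.0 + (0 + 0)))\{b} :: -b-> s1
  s1 = (c.a.0 + (c.0 + (0 + 0)))\{b} :: -c-> s2, -c-> s3
  s2 = (a.0)\{b} :: -a-> s3
  s3 = 0\{b} :: ∅
LTS(Q): 3 reachable states
  t0 = (c.a.0 + (c.0 + (0 + 0)))\{b} :: -c-> t1, -c-> t2
  t1 = (a.0)\{b} :: -a-> t2
  t2 = 0\{b} :: ∅
Trace ⟨b⟩ through P, begin at {s0}:
  [1] b ⇒ {s1}
  P completes σ.
Trace ⟨b⟩ through Q, begin at {t0}:
  [1] b ⇒ no successor for Q

b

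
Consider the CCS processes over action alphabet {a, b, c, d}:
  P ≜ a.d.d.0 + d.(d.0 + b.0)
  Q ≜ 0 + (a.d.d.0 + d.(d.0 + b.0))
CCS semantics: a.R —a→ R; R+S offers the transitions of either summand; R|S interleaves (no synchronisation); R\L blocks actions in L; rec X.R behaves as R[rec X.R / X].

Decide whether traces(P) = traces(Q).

LTS(P): 5 reachable states
  p0 = a.d.d.0 + d.(d.0 + b.0) | =a=> p1, =d=> p2
  p1 = d.d.0 | =d=> p3
  p2 = d.0 + b.0 | =b=> p4, =d=> p4
  p3 = d.0 | =d=> p4
  p4 = 0 | ∅
LTS(Q): 5 reachable states
  q0 = 0 + (a.d.d.0 + d.(d.0 + b.0)) | =a=> q1, =d=> q2
  q1 = d.d.0 | =d=> q3
  q2 = d.0 + b.0 | =b=> q4, =d=> q4
  q3 = d.0 | =d=> q4
  q4 = 0 | ∅
Coarsest stable partition (strong bisimilarity classes):
  B0 = {p0, q0}
  B1 = {p1, q1}
  B2 = {p3, q3}
  B3 = {p4, q4}
  B4 = {p2, q2}
p0 ∈ B0, q0 ∈ B0 → same block
Bisimilar ⇒ trace-equivalent.

traces(P) = traces(Q)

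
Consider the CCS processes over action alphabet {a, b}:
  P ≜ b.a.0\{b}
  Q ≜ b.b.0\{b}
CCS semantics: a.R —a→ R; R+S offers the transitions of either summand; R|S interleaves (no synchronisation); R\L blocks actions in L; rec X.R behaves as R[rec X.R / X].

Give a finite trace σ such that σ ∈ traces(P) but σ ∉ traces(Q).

LTS(P): 3 reachable states
  u0 = b.a.0\{b} → =b=> u1
  u1 = a.0\{b} → =a=> u2
  u2 = 0\{b} → stopped
LTS(Q): 3 reachable states
  v0 = b.b.0\{b} → =b=> v1
  v1 = b.0\{b} → =b=> v2
  v2 = 0\{b} → stopped
Executing ba from P (initial set {u0}):
  [1] b ⇒ {u1}
  [2] a ⇒ {u2}
  ✓ P
Executing ba from Q (initial set {v0}):
  [1] b ⇒ {v1}
  [2] a ⇒ ∅ (Q stuck)

ba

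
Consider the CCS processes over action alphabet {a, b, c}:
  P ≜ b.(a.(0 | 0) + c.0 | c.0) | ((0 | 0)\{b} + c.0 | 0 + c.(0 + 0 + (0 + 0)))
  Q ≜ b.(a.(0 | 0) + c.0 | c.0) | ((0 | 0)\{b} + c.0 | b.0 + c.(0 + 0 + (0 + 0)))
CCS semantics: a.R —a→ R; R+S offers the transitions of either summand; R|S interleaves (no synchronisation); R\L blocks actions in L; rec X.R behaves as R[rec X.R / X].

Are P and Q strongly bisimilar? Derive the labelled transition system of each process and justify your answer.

LTS(P): 15 reachable states
  m0 = b.(a.(0 | 0) + c.0 | c.0) | ((0 | 0)\{b} + c.0 | 0 + c.(0 + 0 + (0 + 0))) | —b→ m1, —c→ m2, —c→ m3
  m1 = (a.(0 | 0) + c.0 | c.0) | ((0 | 0)\{b} + c.0 | 0 + c.(0 + 0 + (0 + 0))) | —a→ m4, —c→ m5, —c→ m6, —c→ m7, —c→ m8
  m2 = b.(a.(0 | 0) + c.0 | c.0) | (0 + 0 + (0 + 0)) | —b→ m5
  m3 = b.(a.(0 | 0) + c.0 | c.0) | (0 | 0) | —b→ m6
  m4 = 0 | 0 | ((0 | 0)\{b} + c.0 | 0 + c.(0 + 0 + (0 + 0))) | —c→ m10, —c→ m9
  m5 = (a.(0 | 0) + c.0 | c.0) | (0 + 0 + (0 + 0)) | —a→ m9, —c→ m11, —c→ m12
  m6 = (a.(0 | 0) + c.0 | c.0) | (0 | 0) | —a→ m10, —c→ m13, —c→ m14
  m7 = 0 | c.0 | ((0 | 0)\{b} + c.0 | 0 + c.(0 + 0 + (0 + 0))) | —c→ m11, —c→ m13, —c→ m4
  m8 = c.0 | 0 | ((0 | 0)\{b} + c.0 | 0 + c.(0 + 0 + (0 + 0))) | —c→ m12, —c→ m14, —c→ m4
  m9 = 0 | 0 | (0 + 0 + (0 + 0)) | deadlocked
  m10 = 0 | 0 | (0 | 0) | deadlocked
  m11 = 0 | c.0 | (0 + 0 + (0 + 0)) | —c→ m9
  m12 = c.0 | 0 | (0 + 0 + (0 + 0)) | —c→ m9
  m13 = 0 | c.0 | (0 | 0) | —c→ m10
  m14 = c.0 | 0 | (0 | 0) | —c→ m10
LTS(Q): 25 reachable states
  n0 = b.(a.(0 | 0) + c.0 | c.0) | ((0 | 0)\{b} + c.0 | b.0 + c.(0 + 0 + (0 + 0))) | —b→ n1, —b→ n2, —c→ n3, —c→ n4
  n1 = (a.(0 | 0) + c.0 | c.0) | ((0 | 0)\{b} + c.0 | b.0 + c.(0 + 0 + (0 + 0))) | —a→ n5, —b→ n6, —c→ n10, —c→ n7, —c→ n8, —c→ n9
  n2 = b.(a.(0 | 0) + c.0 | c.0) | (c.0 | 0) | —b→ n6, —c→ n11
  n3 = b.(a.(0 | 0) + c.0 | c.0) | (0 + 0 + (0 + 0)) | —b→ n7
  n4 = b.(a.(0 | 0) + c.0 | c.0) | (0 | b.0) | —b→ n11, —b→ n8
  n5 = 0 | 0 | ((0 | 0)\{b} + c.0 | b.0 + c.(0 + 0 + (0 + 0))) | —b→ n12, —c→ n13, —c→ n14
  n6 = (a.(0 | 0) + c.0 | c.0) | (c.0 | 0) | —a→ n12, —c→ n15, —c→ n16, —c→ n17
  n7 = (a.(0 | 0) + c.0 | c.0) | (0 + 0 + (0 + 0)) | —a→ n13, —c→ n18, —c→ n19
  n8 = (a.(0 | 0) + c.0 | c.0) | (0 | b.0) | —a→ n14, —b→ n15, —c→ n20, —c→ n21
  n9 = 0 | c.0 | ((0 | 0)\{b} + c.0 | b.0 + c.(0 + 0 + (0 + 0))) | —b→ n16, —c→ n18, —c→ n20, —c→ n5
  n10 = c.0 | 0 | ((0 | 0)\{b} + c.0 | b.0 + c.(0 + 0 + (0 + 0))) | —b→ n17, —c→ n19, —c→ n21, —c→ n5
  n11 = b.(a.(0 | 0) + c.0 | c.0) | (0 | 0) | —b→ n15
  n12 = 0 | 0 | (c.0 | 0) | —c→ n22
  n13 = 0 | 0 | (0 + 0 + (0 + 0)) | deadlocked
  n14 = 0 | 0 | (0 | b.0) | —b→ n22
  n15 = (a.(0 | 0) + c.0 | c.0) | (0 | 0) | —a→ n22, —c→ n23, —c→ n24
  n16 = 0 | c.0 | (c.0 | 0) | —c→ n12, —c→ n23
  n17 = c.0 | 0 | (c.0 | 0) | —c→ n12, —c→ n24
  n18 = 0 | c.0 | (0 + 0 + (0 + 0)) | —c→ n13
  n19 = c.0 | 0 | (0 + 0 + (0 + 0)) | —c→ n13
  n20 = 0 | c.0 | (0 | b.0) | —b→ n23, —c→ n14
  n21 = c.0 | 0 | (0 | b.0) | —b→ n24, —c→ n14
  n22 = 0 | 0 | (0 | 0) | deadlocked
  n23 = 0 | c.0 | (0 | 0) | —c→ n22
  n24 = c.0 | 0 | (0 | 0) | —c→ n22
Bisimilarity quotient blocks:
  B0 = {m0, n2}
  B1 = {m1, n6}
  B2 = {m7, m8, n16, n17}
  B3 = {m11, m12, m13, m14, m4, n12, n18, n19, n23, n24}
  B4 = {m10, m9, n13, n22}
  B5 = {m5, m6, n15, n7}
  B6 = {m2, m3, n11, n3}
  B7 = {n0}
  B8 = {n4}
  B9 = {n8}
  B10 = {n20, n21}
  B11 = {n14}
  B12 = {n1}
  B13 = {n10, n9}
  B14 = {n5}
m0 ∈ B0, n0 ∈ B7 → different blocks

not bisimilar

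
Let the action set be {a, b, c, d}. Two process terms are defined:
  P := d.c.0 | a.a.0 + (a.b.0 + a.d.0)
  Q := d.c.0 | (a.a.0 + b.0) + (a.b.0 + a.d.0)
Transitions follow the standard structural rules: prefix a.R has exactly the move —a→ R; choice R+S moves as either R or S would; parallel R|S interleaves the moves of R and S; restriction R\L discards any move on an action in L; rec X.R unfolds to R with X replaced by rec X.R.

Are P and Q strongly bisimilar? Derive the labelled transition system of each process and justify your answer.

NO

LTS(P): 12 reachable states
  m0 = d.c.0 | a.a.0 + (a.b.0 + a.d.0) has moves —a→ m1, —a→ m2, —a→ m3, —d→ m4
  m1 = b.0 has moves —b→ m5
  m2 = d.0 has moves —d→ m5
  m3 = d.c.0 | a.0 has moves —a→ m6, —d→ m7
  m4 = c.0 | a.a.0 has moves —a→ m7, —c→ m8
  m5 = 0 has moves (no moves)
  m6 = d.c.0 | 0 has moves —d→ m9
  m7 = c.0 | a.0 has moves —a→ m9, —c→ m10
  m8 = 0 | a.a.0 has moves —a→ m10
  m9 = c.0 | 0 has moves —c→ m11
  m10 = 0 | a.0 has moves —a→ m11
  m11 = 0 | 0 has moves (no moves)
LTS(Q): 12 reachable states
  n0 = d.c.0 | (a.a.0 + b.0) + (a.b.0 + a.d.0) has moves —a→ n1, —a→ n2, —a→ n3, —b→ n4, —d→ n5
  n1 = b.0 has moves —b→ n6
  n2 = d.0 has moves —d→ n6
  n3 = d.c.0 | a.0 has moves —a→ n4, —d→ n7
  n4 = d.c.0 | 0 has moves —d→ n8
  n5 = c.0 | (a.a.0 + b.0) has moves —a→ n7, —b→ n8, —c→ n9
  n6 = 0 has moves (no moves)
  n7 = c.0 | a.0 has moves —a→ n8, —c→ n10
  n8 = c.0 | 0 has moves —c→ n11
  n9 = 0 | (a.a.0 + b.0) has moves —a→ n10, —b→ n11
  n10 = 0 | a.0 has moves —a→ n11
  n11 = 0 | 0 has moves (no moves)
Partition-refinement fixed point:
  B0 = {m0}
  B1 = {m4}
  B2 = {m7, n7}
  B3 = {m9, n8}
  B4 = {m11, m5, n11, n6}
  B5 = {m10, n10}
  B6 = {m8}
  B7 = {m1, n1}
  B8 = {m3, n3}
  B9 = {m6, n4}
  B10 = {m2, n2}
  B11 = {n0}
  B12 = {n5}
  B13 = {n9}
m0 ∈ B0, n0 ∈ B11 → different blocks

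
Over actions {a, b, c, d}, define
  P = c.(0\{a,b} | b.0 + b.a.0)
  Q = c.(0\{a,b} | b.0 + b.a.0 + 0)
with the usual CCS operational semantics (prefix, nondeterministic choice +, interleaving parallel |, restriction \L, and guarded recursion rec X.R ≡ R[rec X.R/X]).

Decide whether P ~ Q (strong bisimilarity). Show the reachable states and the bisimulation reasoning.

P ~ Q

LTS(P): 5 reachable states
  s0 = c.(0\{a,b} | b.0 + b.a.0) | =c=> s1
  s1 = 0\{a,b} | b.0 + b.a.0 | =b=> s2, =b=> s3
  s2 = 0\{a,b} | 0 | ∅
  s3 = a.0 | =a=> s4
  s4 = 0 | ∅
LTS(Q): 5 reachable states
  t0 = c.(0\{a,b} | b.0 + b.a.0 + 0) | =c=> t1
  t1 = 0\{a,b} | b.0 + b.a.0 + 0 | =b=> t2, =b=> t3
  t2 = 0\{a,b} | 0 | ∅
  t3 = a.0 | =a=> t4
  t4 = 0 | ∅
Coarsest stable partition (strong bisimilarity classes):
  B0 = {s0, t0}
  B1 = {s1, t1}
  B2 = {s3, t3}
  B3 = {s2, s4, t2, t4}
s0 ∈ B0, t0 ∈ B0 → same block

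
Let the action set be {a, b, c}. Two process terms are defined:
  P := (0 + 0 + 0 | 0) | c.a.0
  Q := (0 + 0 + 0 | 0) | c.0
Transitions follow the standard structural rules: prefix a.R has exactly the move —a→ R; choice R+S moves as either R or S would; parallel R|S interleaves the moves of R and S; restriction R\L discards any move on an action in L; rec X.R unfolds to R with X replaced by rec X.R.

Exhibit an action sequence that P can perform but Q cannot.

P's transition system — 3 states:
  m0 = (0 + 0 + 0 | 0) | c.a.0 ⊢ —c→ m1
  m1 = (0 + 0 + 0 | 0) | a.0 ⊢ —a→ m2
  m2 = (0 + 0 + 0 | 0) | 0 ⊢ ∅
Q's transition system — 2 states:
  n0 = (0 + 0 + 0 | 0) | c.0 ⊢ —c→ n1
  n1 = (0 + 0 + 0 | 0) | 0 ⊢ ∅
Trace ⟨ca⟩ through P, begin at {m0}:
  after c @ step 1: {m1}
  after a @ step 2: {m2}
  ✓ P
Trace ⟨ca⟩ through Q, begin at {n0}:
  after c @ step 1: {n1}
  after a @ step 2: ∅ (Q stuck)

ca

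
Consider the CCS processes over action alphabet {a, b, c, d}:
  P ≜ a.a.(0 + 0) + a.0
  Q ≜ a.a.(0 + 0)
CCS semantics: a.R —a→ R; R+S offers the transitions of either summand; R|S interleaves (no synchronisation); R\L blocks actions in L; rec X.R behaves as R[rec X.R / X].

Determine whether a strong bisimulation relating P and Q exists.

P ≁ Q

P's transition system — 4 states:
  s0 = a.a.(0 + 0) + a.0 | =a=> s1, =a=> s2
  s1 = 0 | ∅
  s2 = a.(0 + 0) | =a=> s3
  s3 = 0 + 0 | ∅
Q's transition system — 3 states:
  t0 = a.a.(0 + 0) | =a=> t1
  t1 = a.(0 + 0) | =a=> t2
  t2 = 0 + 0 | ∅
Coarsest stable partition (strong bisimilarity classes):
  B0 = {s0}
  B1 = {s1, s3, t2}
  B2 = {s2, t1}
  B3 = {t0}
s0 ∈ B0, t0 ∈ B3 → different blocks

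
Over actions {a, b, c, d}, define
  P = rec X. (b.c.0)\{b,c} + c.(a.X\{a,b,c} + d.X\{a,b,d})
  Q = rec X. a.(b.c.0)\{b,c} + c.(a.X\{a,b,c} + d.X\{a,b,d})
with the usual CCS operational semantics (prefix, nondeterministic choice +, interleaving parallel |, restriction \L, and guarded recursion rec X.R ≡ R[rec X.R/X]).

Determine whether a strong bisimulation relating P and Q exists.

Reachable graph of P (5 states):
  u0 = rec X. (b.c.0)\{b,c} + c.(a.X\{a,b,c} + d.X\{a,b,d}) has moves ··c··> u1
  u1 = a.(rec X. (b.c.0)\{b,c} + c.(a.X\{a,b,c} + d.X\{a,b,d}))\{a,b,c} + d.(rec X. (b.c.0)\{b,c} + c.(a.X\{a,b,c} + d.X\{a,b,d}))\{a,b,d} has moves ··a··> u2, ··d··> u3
  u2 = (rec X. (b.c.0)\{b,c} + c.(a.X\{a,b,c} + d.X\{a,b,d}))\{a,b,c} has moves stopped
  u3 = (rec X. (b.c.0)\{b,c} + c.(a.X\{a,b,c} + d.X\{a,b,d}))\{a,b,d} has moves ··c··> u4
  u4 = (a.(rec X. (b.c.0)\{b,c} + c.(a.X\{a,b,c} + d.X\{a,b,d}))\{a,b,c} + d.(rec X. (b.c.0)\{b,c} + c.(a.X\{a,b,c} + d.X\{a,b,d}))\{a,b,d})\{a,b,d} has moves stopped
Reachable graph of Q (6 states):
  v0 = rec X. a.(b.c.0)\{b,c} + c.(a.X\{a,b,c} + d.X\{a,b,d}) has moves ··a··> v1, ··c··> v2
  v1 = (b.c.0)\{b,c} has moves stopped
  v2 = a.(rec X. a.(b.c.0)\{b,c} + c.(a.X\{a,b,c} + d.X\{a,b,d}))\{a,b,c} + d.(rec X. a.(b.c.0)\{b,c} + c.(a.X\{a,b,c} + d.X\{a,b,d}))\{a,b,d} has moves ··a··> v3, ··d··> v4
  v3 = (rec X. a.(b.c.0)\{b,c} + c.(a.X\{a,b,c} + d.X\{a,b,d}))\{a,b,c} has moves stopped
  v4 = (rec X. a.(b.c.0)\{b,c} + c.(a.X\{a,b,c} + d.X\{a,b,d}))\{a,b,d} has moves ··c··> v5
  v5 = (a.(rec X. a.(b.c.0)\{b,c} + c.(a.X\{a,b,c} + d.X\{a,b,d}))\{a,b,c} + d.(rec X. a.(b.c.0)\{b,c} + c.(a.X\{a,b,c} + d.X\{a,b,d}))\{a,b,d})\{a,b,d} has moves stopped
Coarsest stable partition (strong bisimilarity classes):
  B0 = {u0}
  B1 = {u1, v2}
  B2 = {u3, v4}
  B3 = {u2, u4, v1, v3, v5}
  B4 = {v0}
u0 ∈ B0, v0 ∈ B4 → different blocks

NO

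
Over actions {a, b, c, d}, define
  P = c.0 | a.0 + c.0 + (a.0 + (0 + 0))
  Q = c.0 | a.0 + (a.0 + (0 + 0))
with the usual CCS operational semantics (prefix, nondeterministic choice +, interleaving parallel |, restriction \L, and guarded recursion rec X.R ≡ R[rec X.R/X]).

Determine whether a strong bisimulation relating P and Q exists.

P's transition system — 5 states:
  u0 = c.0 | a.0 + c.0 + (a.0 + (0 + 0)) ⊢ -a-> u1, -a-> u2, -c-> u1, -c-> u3
  u1 = 0 ⊢ (no moves)
  u2 = c.0 | 0 ⊢ -c-> u4
  u3 = 0 | a.0 ⊢ -a-> u4
  u4 = 0 | 0 ⊢ (no moves)
Q's transition system — 5 states:
  v0 = c.0 | a.0 + (a.0 + (0 + 0)) ⊢ -a-> v1, -a-> v2, -c-> v3
  v1 = 0 ⊢ (no moves)
  v2 = c.0 | 0 ⊢ -c-> v4
  v3 = 0 | a.0 ⊢ -a-> v4
  v4 = 0 | 0 ⊢ (no moves)
Coarsest stable partition (strong bisimilarity classes):
  B0 = {u0}
  B1 = {u2, v2}
  B2 = {u1, u4, v1, v4}
  B3 = {u3, v3}
  B4 = {v0}
u0 ∈ B0, v0 ∈ B4 → different blocks

not bisimilar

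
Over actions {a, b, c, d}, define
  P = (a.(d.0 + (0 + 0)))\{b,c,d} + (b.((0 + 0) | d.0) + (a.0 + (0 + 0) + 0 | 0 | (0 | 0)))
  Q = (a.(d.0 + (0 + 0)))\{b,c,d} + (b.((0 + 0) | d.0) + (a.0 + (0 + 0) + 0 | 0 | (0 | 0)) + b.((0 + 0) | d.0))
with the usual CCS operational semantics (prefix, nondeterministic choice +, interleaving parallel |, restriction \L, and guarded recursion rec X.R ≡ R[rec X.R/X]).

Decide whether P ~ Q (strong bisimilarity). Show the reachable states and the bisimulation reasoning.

bisimilar

LTS(P): 5 reachable states
  p0 = (a.(d.0 + (0 + 0)))\{b,c,d} + (b.((0 + 0) | d.0) + (a.0 + (0 + 0) + 0 | 0 | (0 | 0))) → -a-> p1, -a-> p2, -b-> p3
  p1 = (d.0 + (0 + 0))\{b,c,d} → ∅
  p2 = 0 → ∅
  p3 = (0 + 0) | d.0 → -d-> p4
  p4 = (0 + 0) | 0 → ∅
LTS(Q): 5 reachable states
  q0 = (a.(d.0 + (0 + 0)))\{b,c,d} + (b.((0 + 0) | d.0) + (a.0 + (0 + 0) + 0 | 0 | (0 | 0)) + b.((0 + 0) | d.0)) → -a-> q1, -a-> q2, -b-> q3
  q1 = (d.0 + (0 + 0))\{b,c,d} → ∅
  q2 = 0 → ∅
  q3 = (0 + 0) | d.0 → -d-> q4
  q4 = (0 + 0) | 0 → ∅
Bisimilarity quotient blocks:
  B0 = {p0, q0}
  B1 = {p1, p2, p4, q1, q2, q4}
  B2 = {p3, q3}
p0 ∈ B0, q0 ∈ B0 → same block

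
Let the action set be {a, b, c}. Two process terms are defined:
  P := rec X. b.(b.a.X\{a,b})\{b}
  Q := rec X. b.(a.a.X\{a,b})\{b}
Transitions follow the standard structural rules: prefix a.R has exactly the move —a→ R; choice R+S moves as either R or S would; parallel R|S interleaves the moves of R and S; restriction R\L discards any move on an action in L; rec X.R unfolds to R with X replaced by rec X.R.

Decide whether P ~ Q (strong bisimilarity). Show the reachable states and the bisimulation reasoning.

P ≁ Q

Reachable graph of P (2 states):
  m0 = rec X. b.(b.a.X\{a,b})\{b} → =b=> m1
  m1 = (b.a.(rec X. b.(b.a.X\{a,b})\{b})\{a,b})\{b} → stopped
Reachable graph of Q (4 states):
  n0 = rec X. b.(a.a.X\{a,b})\{b} → =b=> n1
  n1 = (a.a.(rec X. b.(a.a.X\{a,b})\{b})\{a,b})\{b} → =a=> n2
  n2 = (a.(rec X. b.(a.a.X\{a,b})\{b})\{a,b})\{b} → =a=> n3
  n3 = (rec X. b.(a.a.X\{a,b})\{b})\{a,b}\{b} → stopped
Coarsest stable partition (strong bisimilarity classes):
  B0 = {m0}
  B1 = {m1, n3}
  B2 = {n0}
  B3 = {n1}
  B4 = {n2}
m0 ∈ B0, n0 ∈ B2 → different blocks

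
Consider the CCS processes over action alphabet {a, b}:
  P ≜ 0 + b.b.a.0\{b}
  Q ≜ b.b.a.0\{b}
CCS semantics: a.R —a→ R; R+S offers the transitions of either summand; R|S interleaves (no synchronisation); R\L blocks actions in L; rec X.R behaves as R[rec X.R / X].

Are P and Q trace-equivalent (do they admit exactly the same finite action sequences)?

LTS(P): 4 reachable states
  m0 = 0 + b.b.a.0\{b} | =b=> m1
  m1 = b.a.0\{b} | =b=> m2
  m2 = a.0\{b} | =a=> m3
  m3 = 0\{b} | stopped
LTS(Q): 4 reachable states
  n0 = b.b.a.0\{b} | =b=> n1
  n1 = b.a.0\{b} | =b=> n2
  n2 = a.0\{b} | =a=> n3
  n3 = 0\{b} | stopped
Coarsest stable partition (strong bisimilarity classes):
  B0 = {m0, n0}
  B1 = {m1, n1}
  B2 = {m2, n2}
  B3 = {m3, n3}
m0 ∈ B0, n0 ∈ B0 → same block
Bisimilar ⇒ trace-equivalent.

traces(P) = traces(Q)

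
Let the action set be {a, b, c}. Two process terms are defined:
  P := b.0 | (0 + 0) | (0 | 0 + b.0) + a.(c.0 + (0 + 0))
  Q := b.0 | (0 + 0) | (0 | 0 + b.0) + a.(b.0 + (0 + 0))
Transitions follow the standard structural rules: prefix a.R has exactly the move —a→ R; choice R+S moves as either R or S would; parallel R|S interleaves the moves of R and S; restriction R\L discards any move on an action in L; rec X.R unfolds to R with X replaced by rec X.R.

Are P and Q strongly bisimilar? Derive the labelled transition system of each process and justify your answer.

P ≁ Q

Reachable graph of P (6 states):
  m0 = b.0 | (0 + 0) | (0 | 0 + b.0) + a.(c.0 + (0 + 0)) ⊢ --a--▸ m1, --b--▸ m2, --b--▸ m3
  m1 = c.0 + (0 + 0) ⊢ --c--▸ m4
  m2 = 0 | (0 + 0) | (0 | 0 + b.0) ⊢ --b--▸ m5
  m3 = b.0 | (0 + 0) | 0 ⊢ --b--▸ m5
  m4 = 0 ⊢ stopped
  m5 = 0 | (0 + 0) | 0 ⊢ stopped
Reachable graph of Q (6 states):
  n0 = b.0 | (0 + 0) | (0 | 0 + b.0) + a.(b.0 + (0 + 0)) ⊢ --a--▸ n1, --b--▸ n2, --b--▸ n3
  n1 = b.0 + (0 + 0) ⊢ --b--▸ n4
  n2 = 0 | (0 + 0) | (0 | 0 + b.0) ⊢ --b--▸ n5
  n3 = b.0 | (0 + 0) | 0 ⊢ --b--▸ n5
  n4 = 0 ⊢ stopped
  n5 = 0 | (0 + 0) | 0 ⊢ stopped
Bisimilarity quotient blocks:
  B0 = {m0}
  B1 = {m2, m3, n1, n2, n3}
  B2 = {m4, m5, n4, n5}
  B3 = {m1}
  B4 = {n0}
m0 ∈ B0, n0 ∈ B4 → different blocks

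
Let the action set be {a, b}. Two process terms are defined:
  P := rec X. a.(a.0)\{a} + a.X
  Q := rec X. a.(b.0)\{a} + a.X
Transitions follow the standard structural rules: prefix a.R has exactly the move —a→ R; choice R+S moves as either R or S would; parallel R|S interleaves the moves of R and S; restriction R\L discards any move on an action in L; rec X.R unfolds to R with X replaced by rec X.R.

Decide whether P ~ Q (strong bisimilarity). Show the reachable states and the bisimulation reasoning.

not bisimilar

LTS(P): 2 reachable states
  s0 = rec X. a.(a.0)\{a} + a.X has moves -a-> s0, -a-> s1
  s1 = (a.0)\{a} has moves deadlocked
LTS(Q): 3 reachable states
  t0 = rec X. a.(b.0)\{a} + a.X has moves -a-> t0, -a-> t1
  t1 = (b.0)\{a} has moves -b-> t2
  t2 = 0\{a} has moves deadlocked
Partition-refinement fixed point:
  B0 = {s0}
  B1 = {s1, t2}
  B2 = {t0}
  B3 = {t1}
s0 ∈ B0, t0 ∈ B2 → different blocks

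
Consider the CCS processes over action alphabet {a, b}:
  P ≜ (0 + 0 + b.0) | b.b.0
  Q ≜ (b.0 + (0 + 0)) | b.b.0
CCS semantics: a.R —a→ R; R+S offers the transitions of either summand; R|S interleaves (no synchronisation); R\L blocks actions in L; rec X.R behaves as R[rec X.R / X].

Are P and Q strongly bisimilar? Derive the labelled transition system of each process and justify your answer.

P's transition system — 6 states:
  s0 = (0 + 0 + b.0) | b.b.0 has moves -b-> s1, -b-> s2
  s1 = (0 + 0 + b.0) | b.0 has moves -b-> s3, -b-> s4
  s2 = 0 | b.b.0 has moves -b-> s4
  s3 = (0 + 0 + b.0) | 0 has moves -b-> s5
  s4 = 0 | b.0 has moves -b-> s5
  s5 = 0 | 0 has moves stopped
Q's transition system — 6 states:
  t0 = (b.0 + (0 + 0)) | b.b.0 has moves -b-> t1, -b-> t2
  t1 = (b.0 + (0 + 0)) | b.0 has moves -b-> t3, -b-> t4
  t2 = 0 | b.b.0 has moves -b-> t4
  t3 = (b.0 + (0 + 0)) | 0 has moves -b-> t5
  t4 = 0 | b.0 has moves -b-> t5
  t5 = 0 | 0 has moves stopped
Coarsest stable partition (strong bisimilarity classes):
  B0 = {s0, t0}
  B1 = {s1, s2, t1, t2}
  B2 = {s3, s4, t3, t4}
  B3 = {s5, t5}
s0 ∈ B0, t0 ∈ B0 → same block

P ~ Q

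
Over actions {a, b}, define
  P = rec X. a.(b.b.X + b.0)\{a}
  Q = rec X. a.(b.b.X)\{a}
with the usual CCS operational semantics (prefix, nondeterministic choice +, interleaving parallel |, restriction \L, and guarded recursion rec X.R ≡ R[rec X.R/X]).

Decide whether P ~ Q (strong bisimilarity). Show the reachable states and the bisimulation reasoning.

not bisimilar

Reachable graph of P (5 states):
  u0 = rec X. a.(b.b.X + b.0)\{a} ⊢ —a→ u1
  u1 = (b.b.(rec X. a.(b.b.X + b.0)\{a}) + b.0)\{a} ⊢ —b→ u2, —b→ u3
  u2 = (b.(rec X. a.(b.b.X + b.0)\{a}))\{a} ⊢ —b→ u4
  u3 = 0\{a} ⊢ deadlocked
  u4 = (rec X. a.(b.b.X + b.0)\{a})\{a} ⊢ deadlocked
Reachable graph of Q (4 states):
  v0 = rec X. a.(b.b.X)\{a} ⊢ —a→ v1
  v1 = (b.b.(rec X. a.(b.b.X)\{a}))\{a} ⊢ —b→ v2
  v2 = (b.(rec X. a.(b.b.X)\{a}))\{a} ⊢ —b→ v3
  v3 = (rec X. a.(b.b.X)\{a})\{a} ⊢ deadlocked
Bisimilarity quotient blocks:
  B0 = {u0}
  B1 = {u1}
  B2 = {u3, u4, v3}
  B3 = {u2, v2}
  B4 = {v0}
  B5 = {v1}
u0 ∈ B0, v0 ∈ B4 → different blocks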